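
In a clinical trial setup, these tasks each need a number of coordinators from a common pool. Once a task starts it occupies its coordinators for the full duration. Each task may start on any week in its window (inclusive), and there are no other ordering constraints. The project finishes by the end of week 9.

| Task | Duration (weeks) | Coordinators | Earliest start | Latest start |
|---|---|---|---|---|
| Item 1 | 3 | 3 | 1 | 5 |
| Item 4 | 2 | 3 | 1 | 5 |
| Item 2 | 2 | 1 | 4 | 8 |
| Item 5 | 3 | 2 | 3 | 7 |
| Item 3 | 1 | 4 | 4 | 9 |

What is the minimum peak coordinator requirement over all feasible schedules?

Early-start (Item 1@1, Item 4@1, Item 2@4, Item 5@3, Item 3@4) gives peak 7: w1:6  w2:6  w3:5  w4:7  w5:3  w6:0  w7:0  w8:0  w9:0.
Shift Item 4→4, Item 5→6, Item 3→9.
Schedule Item 1@1, Item 4@4, Item 2@4, Item 5@6, Item 3@9: w1:3  w2:3  w3:3  w4:4  w5:4  w6:2  w7:2  w8:2  w9:4 — peak 4.

4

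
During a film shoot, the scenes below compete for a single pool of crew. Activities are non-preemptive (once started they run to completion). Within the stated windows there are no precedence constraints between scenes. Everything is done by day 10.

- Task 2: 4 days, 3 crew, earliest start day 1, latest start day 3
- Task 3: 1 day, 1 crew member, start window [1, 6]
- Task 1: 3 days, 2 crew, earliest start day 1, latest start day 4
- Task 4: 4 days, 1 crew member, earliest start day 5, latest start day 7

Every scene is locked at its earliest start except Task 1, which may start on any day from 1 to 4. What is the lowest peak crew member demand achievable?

Task 1@1: d1:6  d2:5  d3:5  d4:3  d5:1  d6:1  d7:1  d8:1  d9:0  d10:0 → peak 6
Task 1@2: d1:4  d2:5  d3:5  d4:5  d5:1  d6:1  d7:1  d8:1  d9:0  d10:0 → peak 5
Task 1@3: d1:4  d2:3  d3:5  d4:5  d5:3  d6:1  d7:1  d8:1  d9:0  d10:0 → peak 5
Task 1@4: d1:4  d2:3  d3:3  d4:5  d5:3  d6:3  d7:1  d8:1  d9:0  d10:0 → peak 5
Best is Task 1@2, peak 5.

5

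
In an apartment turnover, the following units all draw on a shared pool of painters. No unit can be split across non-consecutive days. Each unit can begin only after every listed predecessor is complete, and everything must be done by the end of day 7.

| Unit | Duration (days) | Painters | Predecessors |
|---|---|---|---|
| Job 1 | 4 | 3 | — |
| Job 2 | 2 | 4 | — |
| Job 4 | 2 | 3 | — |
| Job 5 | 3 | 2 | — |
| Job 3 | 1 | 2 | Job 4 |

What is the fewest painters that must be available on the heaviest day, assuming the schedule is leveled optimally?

6

Early-start (Job 1@1, Job 2@1, Job 4@1, Job 5@1, Job 3@3) gives peak 12: d1:12  d2:12  d3:7  d4:3  d5:0  d6:0  d7:0.
Shift Job 2→5, Job 5→3, Job 3→6.
Schedule Job 1@1, Job 2@5, Job 4@1, Job 5@3, Job 3@6: d1:6  d2:6  d3:5  d4:5  d5:6  d6:6  d7:0 — peak 6.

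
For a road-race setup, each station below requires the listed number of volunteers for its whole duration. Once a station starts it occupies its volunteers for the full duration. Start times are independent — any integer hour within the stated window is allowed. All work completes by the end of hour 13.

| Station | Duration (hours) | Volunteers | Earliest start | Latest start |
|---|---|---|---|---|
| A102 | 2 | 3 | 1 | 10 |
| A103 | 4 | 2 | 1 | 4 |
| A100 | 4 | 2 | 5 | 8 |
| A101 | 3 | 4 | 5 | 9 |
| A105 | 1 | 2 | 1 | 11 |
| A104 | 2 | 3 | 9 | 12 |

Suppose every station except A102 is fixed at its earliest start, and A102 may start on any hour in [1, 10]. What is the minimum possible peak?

6

A102@1: h1:7  h2:5  h3:2  h4:2  h5:6  h6:6  h7:6  h8:2  h9:3  h10:3  h11:0  h12:0  h13:0 → peak 7
A102@2: h1:4  h2:5  h3:5  h4:2  h5:6  h6:6  h7:6  h8:2  h9:3  h10:3  h11:0  h12:0  h13:0 → peak 6
A102@3: h1:4  h2:2  h3:5  h4:5  h5:6  h6:6  h7:6  h8:2  h9:3  h10:3  h11:0  h12:0  h13:0 → peak 6
A102@4: h1:4  h2:2  h3:2  h4:5  h5:9  h6:6  h7:6  h8:2  h9:3  h10:3  h11:0  h12:0  h13:0 → peak 9
A102@5: h1:4  h2:2  h3:2  h4:2  h5:9  h6:9  h7:6  h8:2  h9:3  h10:3  h11:0  h12:0  h13:0 → peak 9
A102@6: h1:4  h2:2  h3:2  h4:2  h5:6  h6:9  h7:9  h8:2  h9:3  h10:3  h11:0  h12:0  h13:0 → peak 9
A102@7: h1:4  h2:2  h3:2  h4:2  h5:6  h6:6  h7:9  h8:5  h9:3  h10:3  h11:0  h12:0  h13:0 → peak 9
A102@8: h1:4  h2:2  h3:2  h4:2  h5:6  h6:6  h7:6  h8:5  h9:6  h10:3  h11:0  h12:0  h13:0 → peak 6
A102@9: h1:4  h2:2  h3:2  h4:2  h5:6  h6:6  h7:6  h8:2  h9:6  h10:6  h11:0  h12:0  h13:0 → peak 6
A102@10: h1:4  h2:2  h3:2  h4:2  h5:6  h6:6  h7:6  h8:2  h9:3  h10:6  h11:3  h12:0  h13:0 → peak 6
Best is A102@2, peak 6.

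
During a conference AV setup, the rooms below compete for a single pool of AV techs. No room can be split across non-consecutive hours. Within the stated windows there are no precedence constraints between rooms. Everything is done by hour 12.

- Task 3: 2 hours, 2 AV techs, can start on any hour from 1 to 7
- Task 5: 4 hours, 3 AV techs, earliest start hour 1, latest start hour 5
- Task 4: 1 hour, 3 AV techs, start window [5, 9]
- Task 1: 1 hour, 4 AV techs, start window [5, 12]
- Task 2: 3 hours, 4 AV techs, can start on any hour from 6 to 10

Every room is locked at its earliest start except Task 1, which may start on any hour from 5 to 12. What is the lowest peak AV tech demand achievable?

5

Task 1@5: h1:5  h2:5  h3:3  h4:3  h5:7  h6:4  h7:4  h8:4  h9:0  h10:0  h11:0  h12:0 → peak 7
Task 1@6: h1:5  h2:5  h3:3  h4:3  h5:3  h6:8  h7:4  h8:4  h9:0  h10:0  h11:0  h12:0 → peak 8
Task 1@7: h1:5  h2:5  h3:3  h4:3  h5:3  h6:4  h7:8  h8:4  h9:0  h10:0  h11:0  h12:0 → peak 8
Task 1@8: h1:5  h2:5  h3:3  h4:3  h5:3  h6:4  h7:4  h8:8  h9:0  h10:0  h11:0  h12:0 → peak 8
Task 1@9: h1:5  h2:5  h3:3  h4:3  h5:3  h6:4  h7:4  h8:4  h9:4  h10:0  h11:0  h12:0 → peak 5
Task 1@10: h1:5  h2:5  h3:3  h4:3  h5:3  h6:4  h7:4  h8:4  h9:0  h10:4  h11:0  h12:0 → peak 5
Task 1@11: h1:5  h2:5  h3:3  h4:3  h5:3  h6:4  h7:4  h8:4  h9:0  h10:0  h11:4  h12:0 → peak 5
Task 1@12: h1:5  h2:5  h3:3  h4:3  h5:3  h6:4  h7:4  h8:4  h9:0  h10:0  h11:0  h12:4 → peak 5
Best is Task 1@9, peak 5.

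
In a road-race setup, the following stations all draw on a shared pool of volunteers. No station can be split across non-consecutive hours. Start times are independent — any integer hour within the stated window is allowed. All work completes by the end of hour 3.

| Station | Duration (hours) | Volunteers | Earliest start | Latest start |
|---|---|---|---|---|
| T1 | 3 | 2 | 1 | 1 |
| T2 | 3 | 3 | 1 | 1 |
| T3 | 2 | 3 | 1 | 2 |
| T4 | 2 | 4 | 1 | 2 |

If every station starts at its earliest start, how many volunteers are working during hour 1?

At early start, hour 1 has: T1, T2, T3, T4.
Demand: 2 + 3 + 3 + 4 = 12.

12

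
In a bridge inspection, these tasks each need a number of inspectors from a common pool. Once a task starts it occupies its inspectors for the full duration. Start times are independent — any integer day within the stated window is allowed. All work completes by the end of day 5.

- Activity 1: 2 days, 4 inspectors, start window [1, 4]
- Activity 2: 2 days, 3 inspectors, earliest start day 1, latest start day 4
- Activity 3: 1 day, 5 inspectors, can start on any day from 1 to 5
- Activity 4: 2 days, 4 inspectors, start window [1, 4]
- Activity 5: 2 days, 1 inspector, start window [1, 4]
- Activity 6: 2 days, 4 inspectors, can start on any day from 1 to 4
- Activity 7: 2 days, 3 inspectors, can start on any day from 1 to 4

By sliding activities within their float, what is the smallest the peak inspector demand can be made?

10

Early-start (Activity 1@1, Activity 2@1, Activity 3@1, Activity 4@1, Activity 5@1, Activity 6@1, Activity 7@1) gives peak 24: d1:24  d2:19  d3:0  d4:0  d5:0.
Shift Activity 3→3, Activity 4→3, Activity 5→3, Activity 6→4.
Schedule Activity 1@1, Activity 2@1, Activity 3@3, Activity 4@3, Activity 5@3, Activity 6@4, Activity 7@1: d1:10  d2:10  d3:10  d4:9  d5:4 — peak 10.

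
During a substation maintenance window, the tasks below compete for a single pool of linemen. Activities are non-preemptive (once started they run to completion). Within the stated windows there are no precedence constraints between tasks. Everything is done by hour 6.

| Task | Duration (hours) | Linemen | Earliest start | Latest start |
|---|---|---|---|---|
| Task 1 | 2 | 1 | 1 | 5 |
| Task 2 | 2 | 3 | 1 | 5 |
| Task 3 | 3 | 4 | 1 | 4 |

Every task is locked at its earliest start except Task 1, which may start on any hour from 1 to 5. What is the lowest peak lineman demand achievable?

7

Task 1@1: h1:8  h2:8  h3:4  h4:0  h5:0  h6:0 → peak 8
Task 1@2: h1:7  h2:8  h3:5  h4:0  h5:0  h6:0 → peak 8
Task 1@3: h1:7  h2:7  h3:5  h4:1  h5:0  h6:0 → peak 7
Task 1@4: h1:7  h2:7  h3:4  h4:1  h5:1  h6:0 → peak 7
Task 1@5: h1:7  h2:7  h3:4  h4:0  h5:1  h6:1 → peak 7
Best is Task 1@3, peak 7.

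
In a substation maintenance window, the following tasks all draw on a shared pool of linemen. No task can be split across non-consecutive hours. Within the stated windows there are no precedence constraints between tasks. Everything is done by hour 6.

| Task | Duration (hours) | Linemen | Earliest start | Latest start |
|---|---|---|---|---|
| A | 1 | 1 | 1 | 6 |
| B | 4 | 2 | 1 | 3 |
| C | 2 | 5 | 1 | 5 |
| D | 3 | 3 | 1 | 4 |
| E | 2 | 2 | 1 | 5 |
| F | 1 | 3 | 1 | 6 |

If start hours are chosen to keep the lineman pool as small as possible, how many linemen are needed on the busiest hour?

7

Early-start (A@1, B@1, C@1, D@1, E@1, F@1) gives peak 16: h1:16  h2:12  h3:5  h4:2  h5:0  h6:0.
Shift C→2, D→4, E→4.
Schedule A@1, B@1, C@2, D@4, E@4, F@1: h1:6  h2:7  h3:7  h4:7  h5:5  h6:3 — peak 7.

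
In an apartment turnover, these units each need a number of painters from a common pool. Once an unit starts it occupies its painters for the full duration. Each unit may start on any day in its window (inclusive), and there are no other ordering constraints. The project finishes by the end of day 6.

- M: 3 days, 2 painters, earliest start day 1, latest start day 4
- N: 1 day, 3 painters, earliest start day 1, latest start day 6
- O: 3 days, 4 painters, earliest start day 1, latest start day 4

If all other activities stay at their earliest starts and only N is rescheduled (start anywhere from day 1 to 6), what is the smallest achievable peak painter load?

N@1: d1:9  d2:6  d3:6  d4:0  d5:0  d6:0 → peak 9
N@2: d1:6  d2:9  d3:6  d4:0  d5:0  d6:0 → peak 9
N@3: d1:6  d2:6  d3:9  d4:0  d5:0  d6:0 → peak 9
N@4: d1:6  d2:6  d3:6  d4:3  d5:0  d6:0 → peak 6
N@5: d1:6  d2:6  d3:6  d4:0  d5:3  d6:0 → peak 6
N@6: d1:6  d2:6  d3:6  d4:0  d5:0  d6:3 → peak 6
Best is N@4, peak 6.

6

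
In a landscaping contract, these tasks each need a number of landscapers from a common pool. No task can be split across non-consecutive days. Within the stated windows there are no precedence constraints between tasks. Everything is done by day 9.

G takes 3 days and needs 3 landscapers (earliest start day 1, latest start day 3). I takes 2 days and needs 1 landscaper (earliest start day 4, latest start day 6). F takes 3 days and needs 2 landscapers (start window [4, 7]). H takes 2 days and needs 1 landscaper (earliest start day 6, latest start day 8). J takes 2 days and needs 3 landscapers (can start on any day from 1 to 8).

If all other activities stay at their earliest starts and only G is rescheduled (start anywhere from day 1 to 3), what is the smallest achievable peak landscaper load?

G@1: d1:6  d2:6  d3:3  d4:3  d5:3  d6:3  d7:1  d8:0  d9:0 → peak 6
G@2: d1:3  d2:6  d3:3  d4:6  d5:3  d6:3  d7:1  d8:0  d9:0 → peak 6
G@3: d1:3  d2:3  d3:3  d4:6  d5:6  d6:3  d7:1  d8:0  d9:0 → peak 6
Best is G@1, peak 6.

6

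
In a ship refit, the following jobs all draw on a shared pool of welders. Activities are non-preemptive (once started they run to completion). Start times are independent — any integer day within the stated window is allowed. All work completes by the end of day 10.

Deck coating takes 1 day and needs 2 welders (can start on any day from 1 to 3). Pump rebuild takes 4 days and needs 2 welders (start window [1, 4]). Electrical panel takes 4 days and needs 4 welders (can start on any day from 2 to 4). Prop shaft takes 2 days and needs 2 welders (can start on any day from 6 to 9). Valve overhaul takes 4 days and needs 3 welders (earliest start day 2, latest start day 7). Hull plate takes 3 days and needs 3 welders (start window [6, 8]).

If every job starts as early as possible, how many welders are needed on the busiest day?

9

Early-start schedule: Deck coating@1, Pump rebuild@1, Electrical panel@2, Prop shaft@6, Valve overhaul@2, Hull plate@6.
Load per day: day 1: 4, day 2: 9, day 3: 9, day 4: 9, day 5: 7, day 6: 5, day 7: 5, day 8: 3, day 9: 0, day 10: 0.
Peak is 9.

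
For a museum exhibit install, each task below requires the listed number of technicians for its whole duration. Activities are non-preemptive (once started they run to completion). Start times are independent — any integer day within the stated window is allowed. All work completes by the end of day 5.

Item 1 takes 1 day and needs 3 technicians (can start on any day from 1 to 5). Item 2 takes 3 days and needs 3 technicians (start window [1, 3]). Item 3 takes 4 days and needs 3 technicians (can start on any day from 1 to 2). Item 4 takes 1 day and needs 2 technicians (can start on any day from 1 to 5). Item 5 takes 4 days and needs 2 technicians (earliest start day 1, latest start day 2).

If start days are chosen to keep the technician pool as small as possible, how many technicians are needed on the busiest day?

8

Early-start (Item 1@1, Item 2@1, Item 3@1, Item 4@1, Item 5@1) gives peak 13: d1:13  d2:8  d3:8  d4:5  d5:0.
Shift Item 3→2, Item 5→2.
Schedule Item 1@1, Item 2@1, Item 3@2, Item 4@1, Item 5@2: d1:8  d2:8  d3:8  d4:5  d5:5 — peak 8.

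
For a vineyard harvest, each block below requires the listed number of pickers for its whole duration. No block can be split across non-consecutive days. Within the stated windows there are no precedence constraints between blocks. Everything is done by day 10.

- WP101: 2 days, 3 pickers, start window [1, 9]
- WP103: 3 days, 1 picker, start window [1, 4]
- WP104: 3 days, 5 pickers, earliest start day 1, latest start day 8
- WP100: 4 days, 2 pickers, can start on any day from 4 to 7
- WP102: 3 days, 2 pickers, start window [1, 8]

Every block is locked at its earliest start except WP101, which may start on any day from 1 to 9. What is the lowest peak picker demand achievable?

8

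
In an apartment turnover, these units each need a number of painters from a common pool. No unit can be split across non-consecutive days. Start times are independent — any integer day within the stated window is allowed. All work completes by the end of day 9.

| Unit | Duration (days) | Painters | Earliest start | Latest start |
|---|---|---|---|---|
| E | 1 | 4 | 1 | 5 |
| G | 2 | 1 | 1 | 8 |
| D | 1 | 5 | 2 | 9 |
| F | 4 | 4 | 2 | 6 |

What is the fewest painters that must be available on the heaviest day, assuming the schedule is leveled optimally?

Early-start (E@1, G@1, D@2, F@2) gives peak 10: d1:5  d2:10  d3:4  d4:4  d5:4  d6:0  d7:0  d8:0  d9:0.
Shift D→3, F→4.
Schedule E@1, G@1, D@3, F@4: d1:5  d2:1  d3:5  d4:4  d5:4  d6:4  d7:4  d8:0  d9:0 — peak 5.

5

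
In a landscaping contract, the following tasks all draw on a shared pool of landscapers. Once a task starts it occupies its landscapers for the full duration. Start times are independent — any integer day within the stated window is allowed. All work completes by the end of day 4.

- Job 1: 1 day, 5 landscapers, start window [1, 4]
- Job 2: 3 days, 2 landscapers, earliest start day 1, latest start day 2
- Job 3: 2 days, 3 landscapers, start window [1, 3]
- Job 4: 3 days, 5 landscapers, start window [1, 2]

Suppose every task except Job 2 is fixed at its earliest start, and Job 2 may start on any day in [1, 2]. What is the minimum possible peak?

13

Job 2@1: d1:15  d2:10  d3:7  d4:0 → peak 15
Job 2@2: d1:13  d2:10  d3:7  d4:2 → peak 13
Best is Job 2@2, peak 13.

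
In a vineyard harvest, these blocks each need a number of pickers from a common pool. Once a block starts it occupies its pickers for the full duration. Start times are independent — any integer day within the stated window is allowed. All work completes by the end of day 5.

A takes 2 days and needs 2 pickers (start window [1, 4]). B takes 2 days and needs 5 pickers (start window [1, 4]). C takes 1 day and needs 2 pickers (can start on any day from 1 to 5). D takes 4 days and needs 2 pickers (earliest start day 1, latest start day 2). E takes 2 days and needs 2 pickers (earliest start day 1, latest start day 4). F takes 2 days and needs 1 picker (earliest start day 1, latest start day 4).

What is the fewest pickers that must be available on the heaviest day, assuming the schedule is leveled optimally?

Early-start (A@1, B@1, C@1, D@1, E@1, F@1) gives peak 14: d1:14  d2:12  d3:2  d4:2  d5:0.
Shift B→3, D→2.
Schedule A@1, B@3, C@1, D@2, E@1, F@1: d1:7  d2:7  d3:7  d4:7  d5:2 — peak 7.

7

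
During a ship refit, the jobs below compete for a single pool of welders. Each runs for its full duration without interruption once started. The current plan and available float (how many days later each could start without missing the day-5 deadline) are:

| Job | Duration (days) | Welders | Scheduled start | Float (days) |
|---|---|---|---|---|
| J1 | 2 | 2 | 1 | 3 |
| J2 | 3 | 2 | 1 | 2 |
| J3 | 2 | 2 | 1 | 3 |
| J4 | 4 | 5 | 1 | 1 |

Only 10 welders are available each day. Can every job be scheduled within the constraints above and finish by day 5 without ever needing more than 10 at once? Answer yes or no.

Schedule J1@1, J2@1, J3@3, J4@1: d1:9  d2:9  d3:9  d4:7  d5:0 — peak 9 ≤ 10.

yes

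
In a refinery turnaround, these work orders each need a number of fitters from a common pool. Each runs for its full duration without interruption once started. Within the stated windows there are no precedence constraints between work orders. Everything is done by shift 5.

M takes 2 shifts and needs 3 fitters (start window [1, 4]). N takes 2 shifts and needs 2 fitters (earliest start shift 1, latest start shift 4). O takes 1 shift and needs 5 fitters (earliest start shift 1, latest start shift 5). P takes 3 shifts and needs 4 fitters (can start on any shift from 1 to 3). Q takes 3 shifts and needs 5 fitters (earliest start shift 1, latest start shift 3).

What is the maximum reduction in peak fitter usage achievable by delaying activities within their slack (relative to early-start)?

Early-start peak: s1:19  s2:14  s3:9  s4:0  s5:0 ⇒ 19.
Leveled (M@1, N@1, O@1, P@2, Q@3): s1:10  s2:9  s3:9  s4:9  s5:5 ⇒ 10.
Reduction 19 − 10 = 9.

9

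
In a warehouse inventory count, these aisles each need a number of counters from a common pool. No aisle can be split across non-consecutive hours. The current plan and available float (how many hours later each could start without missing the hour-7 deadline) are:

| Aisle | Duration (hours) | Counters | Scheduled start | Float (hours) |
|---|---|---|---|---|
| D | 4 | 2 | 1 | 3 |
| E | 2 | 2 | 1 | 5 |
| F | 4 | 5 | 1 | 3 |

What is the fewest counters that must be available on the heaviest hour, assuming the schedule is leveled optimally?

Early-start (D@1, E@1, F@1) gives peak 9: h1:9  h2:9  h3:7  h4:7  h5:0  h6:0  h7:0.
Shift F→3.
Schedule D@1, E@1, F@3: h1:4  h2:4  h3:7  h4:7  h5:5  h6:5  h7:0 — peak 7.

7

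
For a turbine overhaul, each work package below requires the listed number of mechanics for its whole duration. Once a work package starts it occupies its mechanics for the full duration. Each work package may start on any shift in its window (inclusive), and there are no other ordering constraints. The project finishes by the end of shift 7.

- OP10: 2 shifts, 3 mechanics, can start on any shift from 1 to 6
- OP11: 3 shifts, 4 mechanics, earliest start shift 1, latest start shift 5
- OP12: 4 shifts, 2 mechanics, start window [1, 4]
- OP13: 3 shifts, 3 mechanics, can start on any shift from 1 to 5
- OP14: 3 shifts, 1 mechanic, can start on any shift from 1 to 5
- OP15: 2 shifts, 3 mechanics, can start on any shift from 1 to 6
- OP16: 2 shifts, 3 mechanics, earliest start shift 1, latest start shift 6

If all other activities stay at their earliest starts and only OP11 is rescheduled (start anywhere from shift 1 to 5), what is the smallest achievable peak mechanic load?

OP11@1: s1:19  s2:19  s3:10  s4:2  s5:0  s6:0  s7:0 → peak 19
OP11@2: s1:15  s2:19  s3:10  s4:6  s5:0  s6:0  s7:0 → peak 19
OP11@3: s1:15  s2:15  s3:10  s4:6  s5:4  s6:0  s7:0 → peak 15
OP11@4: s1:15  s2:15  s3:6  s4:6  s5:4  s6:4  s7:0 → peak 15
OP11@5: s1:15  s2:15  s3:6  s4:2  s5:4  s6:4  s7:4 → peak 15
Best is OP11@3, peak 15.

15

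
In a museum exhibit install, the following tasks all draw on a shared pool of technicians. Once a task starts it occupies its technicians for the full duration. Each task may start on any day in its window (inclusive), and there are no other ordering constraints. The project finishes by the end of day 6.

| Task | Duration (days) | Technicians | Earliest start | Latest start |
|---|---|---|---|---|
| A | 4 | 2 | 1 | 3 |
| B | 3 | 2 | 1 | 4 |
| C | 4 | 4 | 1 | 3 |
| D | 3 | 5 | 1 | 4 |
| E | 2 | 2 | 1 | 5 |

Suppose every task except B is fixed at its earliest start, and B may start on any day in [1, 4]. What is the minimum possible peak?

13

B@1: d1:15  d2:15  d3:13  d4:6  d5:0  d6:0 → peak 15
B@2: d1:13  d2:15  d3:13  d4:8  d5:0  d6:0 → peak 15
B@3: d1:13  d2:13  d3:13  d4:8  d5:2  d6:0 → peak 13
B@4: d1:13  d2:13  d3:11  d4:8  d5:2  d6:2 → peak 13
Best is B@3, peak 13.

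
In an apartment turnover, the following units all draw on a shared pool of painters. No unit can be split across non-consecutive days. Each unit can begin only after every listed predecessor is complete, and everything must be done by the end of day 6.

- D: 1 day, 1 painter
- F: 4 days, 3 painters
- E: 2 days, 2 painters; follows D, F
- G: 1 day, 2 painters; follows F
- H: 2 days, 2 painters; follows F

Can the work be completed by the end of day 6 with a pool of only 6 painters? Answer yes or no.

yes

Schedule D@1, F@1, E@5, G@5, H@5: d1:4  d2:3  d3:3  d4:3  d5:6  d6:4 — peak 6 ≤ 6.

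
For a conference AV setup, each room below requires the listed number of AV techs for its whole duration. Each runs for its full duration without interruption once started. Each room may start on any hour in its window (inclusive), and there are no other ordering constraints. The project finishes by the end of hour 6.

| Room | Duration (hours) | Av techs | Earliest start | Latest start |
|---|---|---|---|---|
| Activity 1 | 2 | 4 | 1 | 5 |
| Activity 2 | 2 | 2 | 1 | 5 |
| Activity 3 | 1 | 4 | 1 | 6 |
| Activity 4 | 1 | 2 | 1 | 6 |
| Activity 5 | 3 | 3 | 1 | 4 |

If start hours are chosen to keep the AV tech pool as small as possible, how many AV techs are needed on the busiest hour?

5

Early-start (Activity 1@1, Activity 2@1, Activity 3@1, Activity 4@1, Activity 5@1) gives peak 15: h1:15  h2:9  h3:3  h4:0  h5:0  h6:0.
Shift Activity 2→3, Activity 3→6, Activity 4→5, Activity 5→3.
Schedule Activity 1@1, Activity 2@3, Activity 3@6, Activity 4@5, Activity 5@3: h1:4  h2:4  h3:5  h4:5  h5:5  h6:4 — peak 5.
Total AV tech-hours = 27 over 6 hours ⇒ peak ≥ ⌈27/6⌉ = 5, so 5 is optimal.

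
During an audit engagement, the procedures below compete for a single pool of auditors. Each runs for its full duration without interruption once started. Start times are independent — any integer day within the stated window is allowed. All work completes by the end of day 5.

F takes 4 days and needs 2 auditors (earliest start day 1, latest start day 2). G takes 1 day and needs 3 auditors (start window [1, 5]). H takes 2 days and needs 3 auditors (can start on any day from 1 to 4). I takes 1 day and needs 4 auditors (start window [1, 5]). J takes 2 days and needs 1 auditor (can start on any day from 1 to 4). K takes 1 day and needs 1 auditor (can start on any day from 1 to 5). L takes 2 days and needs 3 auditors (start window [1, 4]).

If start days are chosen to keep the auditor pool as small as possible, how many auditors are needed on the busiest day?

6

Early-start (F@1, G@1, H@1, I@1, J@1, K@1, L@1) gives peak 17: d1:17  d2:9  d3:2  d4:2  d5:0.
Shift G→5, I→3, K→4, L→4.
Schedule F@1, G@5, H@1, I@3, J@1, K@4, L@4: d1:6  d2:6  d3:6  d4:6  d5:6 — peak 6.
Total auditor-days = 30 over 5 days ⇒ peak ≥ ⌈30/5⌉ = 6, so 6 is optimal.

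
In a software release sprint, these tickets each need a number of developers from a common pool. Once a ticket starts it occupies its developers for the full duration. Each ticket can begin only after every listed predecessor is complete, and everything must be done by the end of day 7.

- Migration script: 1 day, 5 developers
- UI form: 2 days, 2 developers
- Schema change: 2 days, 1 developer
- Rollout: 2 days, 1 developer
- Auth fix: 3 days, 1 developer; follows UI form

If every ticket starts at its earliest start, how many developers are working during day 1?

9

At early start, day 1 has: Migration script, UI form, Schema change, Rollout.
Demand: 5 + 2 + 1 + 1 = 9.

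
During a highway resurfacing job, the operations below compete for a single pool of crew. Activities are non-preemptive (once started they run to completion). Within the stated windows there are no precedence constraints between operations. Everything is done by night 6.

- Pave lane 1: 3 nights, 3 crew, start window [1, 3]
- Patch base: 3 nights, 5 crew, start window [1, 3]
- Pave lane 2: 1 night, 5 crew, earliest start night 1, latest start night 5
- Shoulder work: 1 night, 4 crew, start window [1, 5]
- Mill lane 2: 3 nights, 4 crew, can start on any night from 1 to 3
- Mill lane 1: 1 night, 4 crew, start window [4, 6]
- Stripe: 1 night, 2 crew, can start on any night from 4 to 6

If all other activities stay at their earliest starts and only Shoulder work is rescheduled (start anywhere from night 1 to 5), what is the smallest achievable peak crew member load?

17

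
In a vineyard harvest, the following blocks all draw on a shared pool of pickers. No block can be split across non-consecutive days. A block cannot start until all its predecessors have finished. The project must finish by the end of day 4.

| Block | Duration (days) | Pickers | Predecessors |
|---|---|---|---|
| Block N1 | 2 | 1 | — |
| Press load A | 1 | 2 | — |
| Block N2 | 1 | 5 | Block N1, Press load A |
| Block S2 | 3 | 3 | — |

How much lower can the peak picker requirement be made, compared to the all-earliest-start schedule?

Early-start peak: d1:6  d2:4  d3:8  d4:0 ⇒ 8.
Leveled (Block N1@1, Press load A@3, Block N2@4, Block S2@1): d1:4  d2:4  d3:5  d4:5 ⇒ 5.
Reduction 8 − 5 = 3.

3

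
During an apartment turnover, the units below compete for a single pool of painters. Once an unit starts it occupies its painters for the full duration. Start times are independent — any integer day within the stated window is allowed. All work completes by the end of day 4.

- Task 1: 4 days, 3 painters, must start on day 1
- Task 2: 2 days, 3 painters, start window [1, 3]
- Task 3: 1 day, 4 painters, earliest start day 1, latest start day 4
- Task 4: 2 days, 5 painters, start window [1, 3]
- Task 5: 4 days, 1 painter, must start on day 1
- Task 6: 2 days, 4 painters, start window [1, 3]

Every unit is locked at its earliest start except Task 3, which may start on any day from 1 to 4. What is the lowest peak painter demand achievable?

16

Task 3@1: d1:20  d2:16  d3:4  d4:4 → peak 20
Task 3@2: d1:16  d2:20  d3:4  d4:4 → peak 20
Task 3@3: d1:16  d2:16  d3:8  d4:4 → peak 16
Task 3@4: d1:16  d2:16  d3:4  d4:8 → peak 16
Best is Task 3@3, peak 16.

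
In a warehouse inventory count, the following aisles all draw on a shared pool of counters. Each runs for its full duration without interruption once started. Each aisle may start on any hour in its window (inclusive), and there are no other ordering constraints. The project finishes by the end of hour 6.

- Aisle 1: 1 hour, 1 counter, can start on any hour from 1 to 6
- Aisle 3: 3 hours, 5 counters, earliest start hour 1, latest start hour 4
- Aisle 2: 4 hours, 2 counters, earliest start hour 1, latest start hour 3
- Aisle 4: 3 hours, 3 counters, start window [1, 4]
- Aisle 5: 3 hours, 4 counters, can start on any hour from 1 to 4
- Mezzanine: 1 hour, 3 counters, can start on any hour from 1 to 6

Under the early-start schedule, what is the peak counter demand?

Early-start schedule: Aisle 1@1, Aisle 3@1, Aisle 2@1, Aisle 4@1, Aisle 5@1, Mezzanine@1.
Load per hour: hour 1: 18, hour 2: 14, hour 3: 14, hour 4: 2, hour 5: 0, hour 6: 0.
Peak is 18.

18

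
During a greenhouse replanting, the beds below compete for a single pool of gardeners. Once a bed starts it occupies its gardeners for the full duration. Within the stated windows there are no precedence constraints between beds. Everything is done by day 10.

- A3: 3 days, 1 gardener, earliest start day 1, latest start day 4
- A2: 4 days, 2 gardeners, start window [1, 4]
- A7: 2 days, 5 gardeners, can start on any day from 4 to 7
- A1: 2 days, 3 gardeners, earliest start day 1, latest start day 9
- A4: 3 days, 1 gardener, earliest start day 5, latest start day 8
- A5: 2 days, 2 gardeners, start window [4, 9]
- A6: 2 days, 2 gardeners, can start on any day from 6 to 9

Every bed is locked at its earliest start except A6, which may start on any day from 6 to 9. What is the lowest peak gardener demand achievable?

A6@6: d1:6  d2:6  d3:3  d4:9  d5:8  d6:3  d7:3  d8:0  d9:0  d10:0 → peak 9
A6@7: d1:6  d2:6  d3:3  d4:9  d5:8  d6:1  d7:3  d8:2  d9:0  d10:0 → peak 9
A6@8: d1:6  d2:6  d3:3  d4:9  d5:8  d6:1  d7:1  d8:2  d9:2  d10:0 → peak 9
A6@9: d1:6  d2:6  d3:3  d4:9  d5:8  d6:1  d7:1  d8:0  d9:2  d10:2 → peak 9
Best is A6@6, peak 9.

9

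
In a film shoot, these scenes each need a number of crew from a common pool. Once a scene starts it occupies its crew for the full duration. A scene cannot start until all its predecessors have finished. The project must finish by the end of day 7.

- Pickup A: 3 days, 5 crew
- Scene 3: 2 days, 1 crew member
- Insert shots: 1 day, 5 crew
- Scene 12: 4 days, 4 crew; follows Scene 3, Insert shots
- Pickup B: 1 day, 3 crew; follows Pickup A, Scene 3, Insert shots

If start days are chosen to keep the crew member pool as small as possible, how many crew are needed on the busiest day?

9

Early-start (Pickup A@1, Scene 3@1, Insert shots@1, Scene 12@3, Pickup B@4) gives peak 11: d1:11  d2:6  d3:9  d4:7  d5:4  d6:4  d7:0.
Shift Pickup A→2, Pickup B→5.
Schedule Pickup A@2, Scene 3@1, Insert shots@1, Scene 12@3, Pickup B@5: d1:6  d2:6  d3:9  d4:9  d5:7  d6:4  d7:0 — peak 9.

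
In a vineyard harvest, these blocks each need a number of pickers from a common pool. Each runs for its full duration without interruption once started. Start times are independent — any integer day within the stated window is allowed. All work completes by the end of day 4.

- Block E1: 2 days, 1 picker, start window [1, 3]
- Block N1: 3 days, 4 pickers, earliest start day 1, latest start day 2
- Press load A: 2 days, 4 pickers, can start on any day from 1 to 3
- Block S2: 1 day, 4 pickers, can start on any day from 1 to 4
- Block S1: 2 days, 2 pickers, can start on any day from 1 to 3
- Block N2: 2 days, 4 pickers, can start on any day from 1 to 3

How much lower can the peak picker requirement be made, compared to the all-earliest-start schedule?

Early-start peak: d1:19  d2:15  d3:4  d4:0 ⇒ 19.
Leveled (Block E1@1, Block N1@1, Press load A@1, Block S2@4, Block S1@3, Block N2@3): d1:9  d2:9  d3:10  d4:10 ⇒ 10.
Reduction 19 − 10 = 9.

9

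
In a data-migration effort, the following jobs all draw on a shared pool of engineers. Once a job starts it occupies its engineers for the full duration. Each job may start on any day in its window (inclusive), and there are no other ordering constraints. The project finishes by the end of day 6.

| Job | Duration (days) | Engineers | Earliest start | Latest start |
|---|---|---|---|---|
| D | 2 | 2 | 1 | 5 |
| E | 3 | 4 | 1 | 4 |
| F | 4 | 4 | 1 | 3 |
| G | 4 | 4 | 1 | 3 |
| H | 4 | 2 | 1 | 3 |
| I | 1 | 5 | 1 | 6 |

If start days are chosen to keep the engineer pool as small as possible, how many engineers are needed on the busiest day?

Early-start (D@1, E@1, F@1, G@1, H@1, I@1) gives peak 21: d1:21  d2:16  d3:14  d4:10  d5:0  d6:0.
Shift H→3, I→5.
Schedule D@1, E@1, F@1, G@1, H@3, I@5: d1:14  d2:14  d3:14  d4:10  d5:7  d6:2 — peak 14.

14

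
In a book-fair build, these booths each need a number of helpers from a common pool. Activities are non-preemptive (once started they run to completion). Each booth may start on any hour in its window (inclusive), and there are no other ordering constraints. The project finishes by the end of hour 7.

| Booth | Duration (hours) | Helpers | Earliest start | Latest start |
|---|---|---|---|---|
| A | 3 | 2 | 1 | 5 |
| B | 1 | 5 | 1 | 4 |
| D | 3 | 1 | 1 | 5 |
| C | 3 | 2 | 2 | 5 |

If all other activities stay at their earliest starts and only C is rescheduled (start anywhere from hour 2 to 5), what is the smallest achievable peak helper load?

8

C@2: h1:8  h2:5  h3:5  h4:2  h5:0  h6:0  h7:0 → peak 8
C@3: h1:8  h2:3  h3:5  h4:2  h5:2  h6:0  h7:0 → peak 8
C@4: h1:8  h2:3  h3:3  h4:2  h5:2  h6:2  h7:0 → peak 8
C@5: h1:8  h2:3  h3:3  h4:0  h5:2  h6:2  h7:2 → peak 8
Best is C@2, peak 8.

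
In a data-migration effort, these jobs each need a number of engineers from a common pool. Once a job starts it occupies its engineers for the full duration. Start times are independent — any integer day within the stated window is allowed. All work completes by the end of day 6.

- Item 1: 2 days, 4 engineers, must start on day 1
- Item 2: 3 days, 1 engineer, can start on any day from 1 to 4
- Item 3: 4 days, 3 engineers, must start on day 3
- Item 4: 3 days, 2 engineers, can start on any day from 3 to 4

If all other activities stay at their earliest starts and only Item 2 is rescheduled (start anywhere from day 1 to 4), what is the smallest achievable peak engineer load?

6

Item 2@1: d1:5  d2:5  d3:6  d4:5  d5:5  d6:3 → peak 6
Item 2@2: d1:4  d2:5  d3:6  d4:6  d5:5  d6:3 → peak 6
Item 2@3: d1:4  d2:4  d3:6  d4:6  d5:6  d6:3 → peak 6
Item 2@4: d1:4  d2:4  d3:5  d4:6  d5:6  d6:4 → peak 6
Best is Item 2@1, peak 6.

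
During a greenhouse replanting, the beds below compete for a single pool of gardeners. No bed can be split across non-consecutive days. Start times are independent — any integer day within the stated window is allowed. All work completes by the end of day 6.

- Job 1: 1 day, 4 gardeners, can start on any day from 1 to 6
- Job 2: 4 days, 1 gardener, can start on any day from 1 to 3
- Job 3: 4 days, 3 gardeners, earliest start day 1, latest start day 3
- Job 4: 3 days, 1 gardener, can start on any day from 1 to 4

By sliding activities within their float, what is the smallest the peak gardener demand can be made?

5

Early-start (Job 1@1, Job 2@1, Job 3@1, Job 4@1) gives peak 9: d1:9  d2:5  d3:5  d4:4  d5:0  d6:0.
Shift Job 3→2, Job 4→2.
Schedule Job 1@1, Job 2@1, Job 3@2, Job 4@2: d1:5  d2:5  d3:5  d4:5  d5:3  d6:0 — peak 5.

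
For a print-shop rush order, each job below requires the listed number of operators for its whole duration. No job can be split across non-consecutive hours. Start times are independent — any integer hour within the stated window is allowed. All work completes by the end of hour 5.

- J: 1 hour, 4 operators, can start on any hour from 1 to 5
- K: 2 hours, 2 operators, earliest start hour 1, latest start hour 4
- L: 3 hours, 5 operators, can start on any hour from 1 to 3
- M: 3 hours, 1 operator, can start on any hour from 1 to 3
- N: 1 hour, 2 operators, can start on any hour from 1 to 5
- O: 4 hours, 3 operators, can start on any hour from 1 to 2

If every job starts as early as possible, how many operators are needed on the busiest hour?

Early-start schedule: J@1, K@1, L@1, M@1, N@1, O@1.
Load per hour: hour 1: 17, hour 2: 11, hour 3: 9, hour 4: 3, hour 5: 0.
Peak is 17.

17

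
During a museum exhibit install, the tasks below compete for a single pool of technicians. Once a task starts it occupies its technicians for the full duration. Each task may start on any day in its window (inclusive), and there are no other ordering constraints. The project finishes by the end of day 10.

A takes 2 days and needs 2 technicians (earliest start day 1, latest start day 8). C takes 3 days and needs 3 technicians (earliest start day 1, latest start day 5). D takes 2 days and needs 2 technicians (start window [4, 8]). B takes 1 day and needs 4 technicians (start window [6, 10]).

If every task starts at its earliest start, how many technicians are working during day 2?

At early start, day 2 has: A, C.
Demand: 2 + 3 = 5.

5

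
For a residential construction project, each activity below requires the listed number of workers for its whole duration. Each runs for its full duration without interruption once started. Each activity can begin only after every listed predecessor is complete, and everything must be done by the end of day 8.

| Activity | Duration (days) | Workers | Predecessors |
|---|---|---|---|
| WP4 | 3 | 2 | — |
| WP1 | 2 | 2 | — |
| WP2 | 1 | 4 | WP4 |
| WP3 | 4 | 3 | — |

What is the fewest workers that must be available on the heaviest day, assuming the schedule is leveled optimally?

4

Early-start (WP4@1, WP1@1, WP2@4, WP3@1) gives peak 7: d1:7  d2:7  d3:5  d4:7  d5:0  d6:0  d7:0  d8:0.
Shift WP3→5.
Schedule WP4@1, WP1@1, WP2@4, WP3@5: d1:4  d2:4  d3:2  d4:4  d5:3  d6:3  d7:3  d8:3 — peak 4.
Total worker-days = 26 over 8 days ⇒ peak ≥ ⌈26/8⌉ = 4, so 4 is optimal.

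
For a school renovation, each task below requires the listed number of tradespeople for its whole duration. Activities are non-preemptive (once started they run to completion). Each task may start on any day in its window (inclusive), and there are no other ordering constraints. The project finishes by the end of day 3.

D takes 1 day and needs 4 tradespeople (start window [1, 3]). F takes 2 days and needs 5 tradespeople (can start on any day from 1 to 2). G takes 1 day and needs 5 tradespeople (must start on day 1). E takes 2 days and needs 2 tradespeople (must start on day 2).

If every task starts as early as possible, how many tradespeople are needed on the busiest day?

Early-start schedule: D@1, F@1, G@1, E@2.
Load per day: day 1: 14, day 2: 7, day 3: 2.
Peak is 14.

14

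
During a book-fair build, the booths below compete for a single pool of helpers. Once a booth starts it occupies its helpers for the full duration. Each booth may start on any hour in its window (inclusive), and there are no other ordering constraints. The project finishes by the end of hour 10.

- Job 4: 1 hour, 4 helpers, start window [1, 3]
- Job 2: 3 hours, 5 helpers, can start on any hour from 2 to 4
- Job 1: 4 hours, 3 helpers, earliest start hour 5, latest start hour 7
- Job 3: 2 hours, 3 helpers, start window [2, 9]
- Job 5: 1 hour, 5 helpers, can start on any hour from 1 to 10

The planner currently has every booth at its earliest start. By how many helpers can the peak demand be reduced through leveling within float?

3

Early-start peak: h1:9  h2:8  h3:8  h4:5  h5:3  h6:3  h7:3  h8:3  h9:0  h10:0 ⇒ 9.
Leveled (Job 4@1, Job 2@2, Job 1@5, Job 3@5, Job 5@9): h1:4  h2:5  h3:5  h4:5  h5:6  h6:6  h7:3  h8:3  h9:5  h10:0 ⇒ 6.
Reduction 9 − 6 = 3.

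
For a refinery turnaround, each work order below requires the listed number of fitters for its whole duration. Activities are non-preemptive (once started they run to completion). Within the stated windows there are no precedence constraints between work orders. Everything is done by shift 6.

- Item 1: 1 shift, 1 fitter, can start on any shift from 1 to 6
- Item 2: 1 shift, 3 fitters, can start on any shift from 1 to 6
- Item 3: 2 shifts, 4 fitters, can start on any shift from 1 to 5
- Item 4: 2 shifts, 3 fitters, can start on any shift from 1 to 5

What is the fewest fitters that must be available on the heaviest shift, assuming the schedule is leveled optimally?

4

Early-start (Item 1@1, Item 2@1, Item 3@1, Item 4@1) gives peak 11: s1:11  s2:7  s3:0  s4:0  s5:0  s6:0.
Shift Item 3→2, Item 4→4.
Schedule Item 1@1, Item 2@1, Item 3@2, Item 4@4: s1:4  s2:4  s3:4  s4:3  s5:3  s6:0 — peak 4.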